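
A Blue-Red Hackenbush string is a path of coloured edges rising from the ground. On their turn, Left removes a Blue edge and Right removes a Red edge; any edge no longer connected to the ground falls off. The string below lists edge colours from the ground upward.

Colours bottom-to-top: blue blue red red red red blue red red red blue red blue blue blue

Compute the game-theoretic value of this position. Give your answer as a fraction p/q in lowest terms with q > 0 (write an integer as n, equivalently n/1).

Recurse on prefixes of the 15-edge string blue blue red red red red blue red red red blue red blue blue blue:
value(b) = { 0 | · } ⇒ 1
value(bb) = { 0,1 | · } ⇒ 2
value(bbr) = { 0,1 | 2 } ⇒ 3/2
value(bbrr) = { 0,1 | 3/2,2 } ⇒ 5/4
value(bbrrr) = { 0,1 | 5/4,3/2,2 } ⇒ 9/8
value(bbrrrr) = { 0,1 | 9/8,5/4,3/2,2 } ⇒ 17/16
value(bbrrrrb) = { 0,1,17/16 | 9/8,5/4,3/2,2 } ⇒ 35/32
value(bbrrrrbr) = { 0,1,17/16 | 35/32,9/8,5/4,3/2,2 } ⇒ 69/64
value(bbrrrrbrr) = { 0,1,17/16 | 69/64,35/32,9/8,5/4,3/2,2 } ⇒ 137/128
value(bbrrrrbrrr) = { 0,1,17/16 | 137/128,69/64,35/32,9/8,5/4,3/2,2 } ⇒ 273/256
value(bbrrrrbrrrb) = { 0,1,17/16,273/256 | 137/128,69/64,35/32,9/8,5/4,3/2,2 } ⇒ 547/512
value(bbrrrrbrrrbr) = { 0,1,17/16,273/256 | 547/512,137/128,69/64,35/32,9/8,5/4,3/2,2 } ⇒ 1093/1024
value(bbrrrrbrrrbrb) = { 0,1,17/16,273/256,1093/1024 | 547/512,137/128,69/64,35/32,9/8,5/4,3/2,2 } ⇒ 2187/2048
value(bbrrrrbrrrbrbb) = { 0,1,17/16,273/256,1093/1024,2187/2048 | 547/512,137/128,69/64,35/32,9/8,5/4,3/2,2 } ⇒ 4375/4096
value(bbrrrrbrrrbrbbb) = { 0,1,17/16,273/256,1093/1024,2187/2048,4375/4096 | 547/512,137/128,69/64,35/32,9/8,5/4,3/2,2 } ⇒ 8751/8192

8751/8192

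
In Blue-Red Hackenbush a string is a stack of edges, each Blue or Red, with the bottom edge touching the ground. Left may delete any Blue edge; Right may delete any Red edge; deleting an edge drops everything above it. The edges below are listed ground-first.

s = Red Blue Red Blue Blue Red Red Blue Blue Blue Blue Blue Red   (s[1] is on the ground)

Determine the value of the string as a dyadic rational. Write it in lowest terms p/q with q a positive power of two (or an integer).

Build val(s[:k]) for k = 1..13, string s = Red Blue Red Blue Blue Red Red Blue Blue Blue Blue Blue Red.
step 1: add Red to get R; options L={  } R={ 0 } — -1
step 2: add Blue to get RB; options L={ -1 } R={ 0 } — -1/2
step 3: add Red to get RBR; options L={ -1 } R={ -1/2, 0 } — -3/4
step 4: add Blue to get RBRB; options L={ -1, -3/4 } R={ -1/2, 0 } — -5/8
step 5: add Blue to get RBRBB; options L={ -1, -3/4, -5/8 } R={ -1/2, 0 } — -9/16
step 6: add Red to get RBRBBR; options L={ -1, -3/4, -5/8 } R={ -9/16, -1/2, 0 } — -19/32
step 7: add Red to get RBRBBRR; options L={ -1, -3/4, -5/8 } R={ -19/32, -9/16, -1/2, 0 } — -39/64
step 8: add Blue to get RBRBBRRB; options L={ -1, -3/4, -5/8, -39/64 } R={ -19/32, -9/16, -1/2, 0 } — -77/128
step 9: add Blue to get RBRBBRRBB; options L={ -1, -3/4, -5/8, -39/64, -77/128 } R={ -19/32, -9/16, -1/2, 0 } — -153/256
step 10: add Blue to get RBRBBRRBBB; options L={ -1, -3/4, -5/8, -39/64, -77/128, -153/256 } R={ -19/32, -9/16, -1/2, 0 } — -305/512
step 11: add Blue to get RBRBBRRBBBB; options L={ -1, -3/4, -5/8, -39/64, -77/128, -153/256, -305/512 } R={ -19/32, -9/16, -1/2, 0 } — -609/1024
step 12: add Blue to get RBRBBRRBBBBB; options L={ -1, -3/4, -5/8, -39/64, -77/128, -153/256, -305/512, -609/1024 } R={ -19/32, -9/16, -1/2, 0 } — -1217/2048
step 13: add Red to get RBRBBRRBBBBBR; options L={ -1, -3/4, -5/8, -39/64, -77/128, -153/256, -305/512, -609/1024 } R={ -1217/2048, -19/32, -9/16, -1/2, 0 } — -2435/4096

-2435/4096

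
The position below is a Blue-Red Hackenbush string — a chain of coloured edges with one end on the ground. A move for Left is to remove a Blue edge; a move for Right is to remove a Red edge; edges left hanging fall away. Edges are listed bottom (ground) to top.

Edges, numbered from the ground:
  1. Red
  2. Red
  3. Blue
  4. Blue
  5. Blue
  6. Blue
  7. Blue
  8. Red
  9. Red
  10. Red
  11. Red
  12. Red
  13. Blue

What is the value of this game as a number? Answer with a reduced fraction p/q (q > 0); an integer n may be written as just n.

-2173/2048

1 of 13 · R · max L −∞ · min R 0 = -1
2 of 13 · RR · max L −∞ · min R -1 = -2
3 of 13 · RRB · max L -2 · min R -1 = -3/2
4 of 13 · RRBB · max L -3/2 · min R -1 = -5/4
5 of 13 · RRBBB · max L -5/4 · min R -1 = -9/8
6 of 13 · RRBBBB · max L -9/8 · min R -1 = -17/16
7 of 13 · RRBBBBB · max L -17/16 · min R -1 = -33/32
8 of 13 · RRBBBBBR · max L -17/16 · min R -33/32 = -67/64
9 of 13 · RRBBBBBRR · max L -17/16 · min R -67/64 = -135/128
10 of 13 · RRBBBBBRRR · max L -17/16 · min R -135/128 = -271/256
11 of 13 · RRBBBBBRRRR · max L -17/16 · min R -271/256 = -543/512
12 of 13 · RRBBBBBRRRRR · max L -17/16 · min R -543/512 = -1087/1024
13 of 13 · RRBBBBBRRRRRB · max L -1087/1024 · min R -543/512 = -2173/2048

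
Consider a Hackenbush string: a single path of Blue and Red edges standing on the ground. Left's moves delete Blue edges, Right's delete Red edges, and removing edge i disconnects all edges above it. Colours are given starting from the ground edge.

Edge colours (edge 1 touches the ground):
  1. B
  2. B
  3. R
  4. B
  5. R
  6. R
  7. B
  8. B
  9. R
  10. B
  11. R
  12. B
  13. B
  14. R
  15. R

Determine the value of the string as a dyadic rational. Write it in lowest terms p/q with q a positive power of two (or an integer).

13145/8192

Build G(s[:k]) for k = 1..15, string s = B B R B R R B B R B R B B R R.
edge 1 of 15 (B): { 0 | (no moves) } ⇒ 1
edge 2 of 15 (B): { 0 1 | (no moves) } ⇒ 2
edge 3 of 15 (R): { 0 1 | 2 } ⇒ 3/2
edge 4 of 15 (B): { 0 1 3/2 | 2 } ⇒ 7/4
edge 5 of 15 (R): { 0 1 3/2 | 7/4 2 } ⇒ 13/8
edge 6 of 15 (R): { 0 1 3/2 | 13/8 7/4 2 } ⇒ 25/16
edge 7 of 15 (B): { 0 1 3/2 25/16 | 13/8 7/4 2 } ⇒ 51/32
edge 8 of 15 (B): { 0 1 3/2 25/16 51/32 | 13/8 7/4 2 } ⇒ 103/64
edge 9 of 15 (R): { 0 1 3/2 25/16 51/32 | 103/64 13/8 7/4 2 } ⇒ 205/128
edge 10 of 15 (B): { 0 1 3/2 25/16 51/32 205/128 | 103/64 13/8 7/4 2 } ⇒ 411/256
edge 11 of 15 (R): { 0 1 3/2 25/16 51/32 205/128 | 411/256 103/64 13/8 7/4 2 } ⇒ 821/512
edge 12 of 15 (B): { 0 1 3/2 25/16 51/32 205/128 821/512 | 411/256 103/64 13/8 7/4 2 } ⇒ 1643/1024
edge 13 of 15 (B): { 0 1 3/2 25/16 51/32 205/128 821/512 1643/1024 | 411/256 103/64 13/8 7/4 2 } ⇒ 3287/2048
edge 14 of 15 (R): { 0 1 3/2 25/16 51/32 205/128 821/512 1643/1024 | 3287/2048 411/256 103/64 13/8 7/4 2 } ⇒ 6573/4096
edge 15 of 15 (R): { 0 1 3/2 25/16 51/32 205/128 821/512 1643/1024 | 6573/4096 3287/2048 411/256 103/64 13/8 7/4 2 } ⇒ 13145/8192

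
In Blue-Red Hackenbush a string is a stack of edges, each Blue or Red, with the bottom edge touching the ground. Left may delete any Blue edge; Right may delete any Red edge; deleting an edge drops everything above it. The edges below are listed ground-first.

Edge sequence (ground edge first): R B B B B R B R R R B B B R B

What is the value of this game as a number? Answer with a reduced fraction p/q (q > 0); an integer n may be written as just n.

step 1: add R to get R; options L={ · } R={ 0 } ⇒ -1
step 2: add B to get RB; options L={ -1 } R={ 0 } ⇒ -1/2
step 3: add B to get RBB; options L={ -1; -1/2 } R={ 0 } ⇒ -1/4
step 4: add B to get RBBB; options L={ -1; -1/2; -1/4 } R={ 0 } ⇒ -1/8
step 5: add B to get RBBBB; options L={ -1; -1/2; -1/4; -1/8 } R={ 0 } ⇒ -1/16
step 6: add R to get RBBBBR; options L={ -1; -1/2; -1/4; -1/8 } R={ -1/16; 0 } ⇒ -3/32
step 7: add B to get RBBBBRB; options L={ -1; -1/2; -1/4; -1/8; -3/32 } R={ -1/16; 0 } ⇒ -5/64
step 8: add R to get RBBBBRBR; options L={ -1; -1/2; -1/4; -1/8; -3/32 } R={ -5/64; -1/16; 0 } ⇒ -11/128
step 9: add R to get RBBBBRBRR; options L={ -1; -1/2; -1/4; -1/8; -3/32 } R={ -11/128; -5/64; -1/16; 0 } ⇒ -23/256
step 10: add R to get RBBBBRBRRR; options L={ -1; -1/2; -1/4; -1/8; -3/32 } R={ -23/256; -11/128; -5/64; -1/16; 0 } ⇒ -47/512
step 11: add B to get RBBBBRBRRRB; options L={ -1; -1/2; -1/4; -1/8; -3/32; -47/512 } R={ -23/256; -11/128; -5/64; -1/16; 0 } ⇒ -93/1024
step 12: add B to get RBBBBRBRRRBB; options L={ -1; -1/2; -1/4; -1/8; -3/32; -47/512; -93/1024 } R={ -23/256; -11/128; -5/64; -1/16; 0 } ⇒ -185/2048
step 13: add B to get RBBBBRBRRRBBB; options L={ -1; -1/2; -1/4; -1/8; -3/32; -47/512; -93/1024; -185/2048 } R={ -23/256; -11/128; -5/64; -1/16; 0 } ⇒ -369/4096
step 14: add R to get RBBBBRBRRRBBBR; options L={ -1; -1/2; -1/4; -1/8; -3/32; -47/512; -93/1024; -185/2048 } R={ -369/4096; -23/256; -11/128; -5/64; -1/16; 0 } ⇒ -739/8192
step 15: add B to get RBBBBRBRRRBBBRB; options L={ -1; -1/2; -1/4; -1/8; -3/32; -47/512; -93/1024; -185/2048; -739/8192 } R={ -369/4096; -23/256; -11/128; -5/64; -1/16; 0 } ⇒ -1477/16384

-1477/16384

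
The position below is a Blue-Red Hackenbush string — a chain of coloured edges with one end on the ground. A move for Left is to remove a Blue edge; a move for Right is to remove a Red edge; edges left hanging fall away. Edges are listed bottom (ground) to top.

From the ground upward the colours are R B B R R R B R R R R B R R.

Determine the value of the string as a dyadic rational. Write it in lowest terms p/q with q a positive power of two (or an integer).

-3831/8192

Recurse on prefixes of the 14-edge string R B B R R R B R R R R B R R:
R: Left { ∅ }, Right { 0 } => simplest -1
RB: Left { -1 }, Right { 0 } => simplest -1/2
RBB: Left { -1,-1/2 }, Right { 0 } => simplest -1/4
RBBR: Left { -1,-1/2 }, Right { -1/4,0 } => simplest -3/8
RBBRR: Left { -1,-1/2 }, Right { -3/8,-1/4,0 } => simplest -7/16
RBBRRR: Left { -1,-1/2 }, Right { -7/16,-3/8,-1/4,0 } => simplest -15/32
RBBRRRB: Left { -1,-1/2,-15/32 }, Right { -7/16,-3/8,-1/4,0 } => simplest -29/64
RBBRRRBR: Left { -1,-1/2,-15/32 }, Right { -29/64,-7/16,-3/8,-1/4,0 } => simplest -59/128
RBBRRRBRR: Left { -1,-1/2,-15/32 }, Right { -59/128,-29/64,-7/16,-3/8,-1/4,0 } => simplest -119/256
RBBRRRBRRR: Left { -1,-1/2,-15/32 }, Right { -119/256,-59/128,-29/64,-7/16,-3/8,-1/4,0 } => simplest -239/512
RBBRRRBRRRR: Left { -1,-1/2,-15/32 }, Right { -239/512,-119/256,-59/128,-29/64,-7/16,-3/8,-1/4,0 } => simplest -479/1024
RBBRRRBRRRRB: Left { -1,-1/2,-15/32,-479/1024 }, Right { -239/512,-119/256,-59/128,-29/64,-7/16,-3/8,-1/4,0 } => simplest -957/2048
RBBRRRBRRRRBR: Left { -1,-1/2,-15/32,-479/1024 }, Right { -957/2048,-239/512,-119/256,-59/128,-29/64,-7/16,-3/8,-1/4,0 } => simplest -1915/4096
RBBRRRBRRRRBRR: Left { -1,-1/2,-15/32,-479/1024 }, Right { -1915/4096,-957/2048,-239/512,-119/256,-59/128,-29/64,-7/16,-3/8,-1/4,0 } => simplest -3831/8192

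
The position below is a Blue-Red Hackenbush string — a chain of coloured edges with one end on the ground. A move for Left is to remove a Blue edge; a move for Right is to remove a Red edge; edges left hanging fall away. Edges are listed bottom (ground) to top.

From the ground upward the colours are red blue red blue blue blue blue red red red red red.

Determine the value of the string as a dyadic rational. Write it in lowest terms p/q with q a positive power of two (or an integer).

-1087/2048

1 of 12 · r · max L −∞ · min R 0 — -1
2 of 12 · rb · max L -1 · min R 0 — -1/2
3 of 12 · rbr · max L -1 · min R -1/2 — -3/4
4 of 12 · rbrb · max L -3/4 · min R -1/2 — -5/8
5 of 12 · rbrbb · max L -5/8 · min R -1/2 — -9/16
6 of 12 · rbrbbb · max L -9/16 · min R -1/2 — -17/32
7 of 12 · rbrbbbb · max L -17/32 · min R -1/2 — -33/64
8 of 12 · rbrbbbbr · max L -17/32 · min R -33/64 — -67/128
9 of 12 · rbrbbbbrr · max L -17/32 · min R -67/128 — -135/256
10 of 12 · rbrbbbbrrr · max L -17/32 · min R -135/256 — -271/512
11 of 12 · rbrbbbbrrrr · max L -17/32 · min R -271/512 — -543/1024
12 of 12 · rbrbbbbrrrrr · max L -17/32 · min R -543/1024 — -1087/2048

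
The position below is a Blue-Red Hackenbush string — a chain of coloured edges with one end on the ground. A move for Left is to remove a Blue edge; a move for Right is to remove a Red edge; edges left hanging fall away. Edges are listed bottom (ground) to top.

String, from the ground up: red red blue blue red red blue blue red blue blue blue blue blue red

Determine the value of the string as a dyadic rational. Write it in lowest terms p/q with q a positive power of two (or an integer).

Recurse on prefixes of the 15-edge string red red blue blue red red blue blue red blue blue blue blue blue red:
G(r) = {  | 0 } so -1
G(rr) = {  | -1; 0 } so -2
G(rrb) = { -2 | -1; 0 } so -3/2
G(rrbb) = { -2; -3/2 | -1; 0 } so -5/4
G(rrbbr) = { -2; -3/2 | -5/4; -1; 0 } so -11/8
G(rrbbrr) = { -2; -3/2 | -11/8; -5/4; -1; 0 } so -23/16
G(rrbbrrb) = { -2; -3/2; -23/16 | -11/8; -5/4; -1; 0 } so -45/32
G(rrbbrrbb) = { -2; -3/2; -23/16; -45/32 | -11/8; -5/4; -1; 0 } so -89/64
G(rrbbrrbbr) = { -2; -3/2; -23/16; -45/32 | -89/64; -11/8; -5/4; -1; 0 } so -179/128
G(rrbbrrbbrb) = { -2; -3/2; -23/16; -45/32; -179/128 | -89/64; -11/8; -5/4; -1; 0 } so -357/256
G(rrbbrrbbrbb) = { -2; -3/2; -23/16; -45/32; -179/128; -357/256 | -89/64; -11/8; -5/4; -1; 0 } so -713/512
G(rrbbrrbbrbbb) = { -2; -3/2; -23/16; -45/32; -179/128; -357/256; -713/512 | -89/64; -11/8; -5/4; -1; 0 } so -1425/1024
G(rrbbrrbbrbbbb) = { -2; -3/2; -23/16; -45/32; -179/128; -357/256; -713/512; -1425/1024 | -89/64; -11/8; -5/4; -1; 0 } so -2849/2048
G(rrbbrrbbrbbbbb) = { -2; -3/2; -23/16; -45/32; -179/128; -357/256; -713/512; -1425/1024; -2849/2048 | -89/64; -11/8; -5/4; -1; 0 } so -5697/4096
G(rrbbrrbbrbbbbbr) = { -2; -3/2; -23/16; -45/32; -179/128; -357/256; -713/512; -1425/1024; -2849/2048 | -5697/4096; -89/64; -11/8; -5/4; -1; 0 } so -11395/8192

-11395/8192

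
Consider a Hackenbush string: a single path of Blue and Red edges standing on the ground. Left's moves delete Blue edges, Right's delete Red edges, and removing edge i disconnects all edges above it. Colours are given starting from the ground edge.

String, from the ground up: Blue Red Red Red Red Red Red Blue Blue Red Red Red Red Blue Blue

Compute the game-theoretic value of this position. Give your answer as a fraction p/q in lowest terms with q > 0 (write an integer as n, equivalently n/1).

391/16384

edge 1 of 15 (Blue): { 0 | · } → 1
edge 2 of 15 (Red): { 0 | 1 } → 1/2
edge 3 of 15 (Red): { 0 | 1/2; 1 } → 1/4
edge 4 of 15 (Red): { 0 | 1/4; 1/2; 1 } → 1/8
edge 5 of 15 (Red): { 0 | 1/8; 1/4; 1/2; 1 } → 1/16
edge 6 of 15 (Red): { 0 | 1/16; 1/8; 1/4; 1/2; 1 } → 1/32
edge 7 of 15 (Red): { 0 | 1/32; 1/16; 1/8; 1/4; 1/2; 1 } → 1/64
edge 8 of 15 (Blue): { 0; 1/64 | 1/32; 1/16; 1/8; 1/4; 1/2; 1 } → 3/128
edge 9 of 15 (Blue): { 0; 1/64; 3/128 | 1/32; 1/16; 1/8; 1/4; 1/2; 1 } → 7/256
edge 10 of 15 (Red): { 0; 1/64; 3/128 | 7/256; 1/32; 1/16; 1/8; 1/4; 1/2; 1 } → 13/512
edge 11 of 15 (Red): { 0; 1/64; 3/128 | 13/512; 7/256; 1/32; 1/16; 1/8; 1/4; 1/2; 1 } → 25/1024
edge 12 of 15 (Red): { 0; 1/64; 3/128 | 25/1024; 13/512; 7/256; 1/32; 1/16; 1/8; 1/4; 1/2; 1 } → 49/2048
edge 13 of 15 (Red): { 0; 1/64; 3/128 | 49/2048; 25/1024; 13/512; 7/256; 1/32; 1/16; 1/8; 1/4; 1/2; 1 } → 97/4096
edge 14 of 15 (Blue): { 0; 1/64; 3/128; 97/4096 | 49/2048; 25/1024; 13/512; 7/256; 1/32; 1/16; 1/8; 1/4; 1/2; 1 } → 195/8192
edge 15 of 15 (Blue): { 0; 1/64; 3/128; 97/4096; 195/8192 | 49/2048; 25/1024; 13/512; 7/256; 1/32; 1/16; 1/8; 1/4; 1/2; 1 } → 391/16384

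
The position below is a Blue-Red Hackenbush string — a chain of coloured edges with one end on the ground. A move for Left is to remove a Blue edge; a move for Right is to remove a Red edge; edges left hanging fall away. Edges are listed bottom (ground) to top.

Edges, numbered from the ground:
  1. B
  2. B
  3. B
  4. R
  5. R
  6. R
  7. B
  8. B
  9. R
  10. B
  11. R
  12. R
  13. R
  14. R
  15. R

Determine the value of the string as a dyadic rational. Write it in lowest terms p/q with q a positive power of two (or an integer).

step 1: add B to get B; options L={ 0 } R={ ∅ } => 1
step 2: add B to get BB; options L={ 0, 1 } R={ ∅ } => 2
step 3: add B to get BBB; options L={ 0, 1, 2 } R={ ∅ } => 3
step 4: add R to get BBBR; options L={ 0, 1, 2 } R={ 3 } => 5/2
step 5: add R to get BBBRR; options L={ 0, 1, 2 } R={ 5/2, 3 } => 9/4
step 6: add R to get BBBRRR; options L={ 0, 1, 2 } R={ 9/4, 5/2, 3 } => 17/8
step 7: add B to get BBBRRRB; options L={ 0, 1, 2, 17/8 } R={ 9/4, 5/2, 3 } => 35/16
step 8: add B to get BBBRRRBB; options L={ 0, 1, 2, 17/8, 35/16 } R={ 9/4, 5/2, 3 } => 71/32
step 9: add R to get BBBRRRBBR; options L={ 0, 1, 2, 17/8, 35/16 } R={ 71/32, 9/4, 5/2, 3 } => 141/64
step 10: add B to get BBBRRRBBRB; options L={ 0, 1, 2, 17/8, 35/16, 141/64 } R={ 71/32, 9/4, 5/2, 3 } => 283/128
step 11: add R to get BBBRRRBBRBR; options L={ 0, 1, 2, 17/8, 35/16, 141/64 } R={ 283/128, 71/32, 9/4, 5/2, 3 } => 565/256
step 12: add R to get BBBRRRBBRBRR; options L={ 0, 1, 2, 17/8, 35/16, 141/64 } R={ 565/256, 283/128, 71/32, 9/4, 5/2, 3 } => 1129/512
step 13: add R to get BBBRRRBBRBRRR; options L={ 0, 1, 2, 17/8, 35/16, 141/64 } R={ 1129/512, 565/256, 283/128, 71/32, 9/4, 5/2, 3 } => 2257/1024
step 14: add R to get BBBRRRBBRBRRRR; options L={ 0, 1, 2, 17/8, 35/16, 141/64 } R={ 2257/1024, 1129/512, 565/256, 283/128, 71/32, 9/4, 5/2, 3 } => 4513/2048
step 15: add R to get BBBRRRBBRBRRRRR; options L={ 0, 1, 2, 17/8, 35/16, 141/64 } R={ 4513/2048, 2257/1024, 1129/512, 565/256, 283/128, 71/32, 9/4, 5/2, 3 } => 9025/4096

9025/4096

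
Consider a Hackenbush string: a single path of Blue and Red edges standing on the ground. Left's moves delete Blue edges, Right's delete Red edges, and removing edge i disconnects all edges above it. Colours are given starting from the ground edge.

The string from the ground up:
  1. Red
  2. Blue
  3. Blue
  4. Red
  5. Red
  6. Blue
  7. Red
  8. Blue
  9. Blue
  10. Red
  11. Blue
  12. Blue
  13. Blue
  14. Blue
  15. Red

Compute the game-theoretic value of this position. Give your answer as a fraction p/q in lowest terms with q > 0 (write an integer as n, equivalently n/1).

-6723/16384

1 of 15 · R · max L −∞ · min R 0 so -1
2 of 15 · RB · max L -1 · min R 0 so -1/2
3 of 15 · RBB · max L -1/2 · min R 0 so -1/4
4 of 15 · RBBR · max L -1/2 · min R -1/4 so -3/8
5 of 15 · RBBRR · max L -1/2 · min R -3/8 so -7/16
6 of 15 · RBBRRB · max L -7/16 · min R -3/8 so -13/32
7 of 15 · RBBRRBR · max L -7/16 · min R -13/32 so -27/64
8 of 15 · RBBRRBRB · max L -27/64 · min R -13/32 so -53/128
9 of 15 · RBBRRBRBB · max L -53/128 · min R -13/32 so -105/256
10 of 15 · RBBRRBRBBR · max L -53/128 · min R -105/256 so -211/512
11 of 15 · RBBRRBRBBRB · max L -211/512 · min R -105/256 so -421/1024
12 of 15 · RBBRRBRBBRBB · max L -421/1024 · min R -105/256 so -841/2048
13 of 15 · RBBRRBRBBRBBB · max L -841/2048 · min R -105/256 so -1681/4096
14 of 15 · RBBRRBRBBRBBBB · max L -1681/4096 · min R -105/256 so -3361/8192
15 of 15 · RBBRRBRBBRBBBBR · max L -1681/4096 · min R -3361/8192 so -6723/16384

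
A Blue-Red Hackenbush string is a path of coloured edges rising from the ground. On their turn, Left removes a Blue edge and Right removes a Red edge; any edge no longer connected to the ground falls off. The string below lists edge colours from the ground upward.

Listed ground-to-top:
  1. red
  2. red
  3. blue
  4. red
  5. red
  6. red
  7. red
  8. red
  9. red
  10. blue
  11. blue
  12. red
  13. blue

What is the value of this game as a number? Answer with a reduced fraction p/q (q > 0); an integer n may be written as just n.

v_1 [r]  L=[∅]  R=[0]  => -1
v_2 [rr]  L=[∅]  R=[-1; 0]  => -2
v_3 [rrb]  L=[-2]  R=[-1; 0]  => -3/2
v_4 [rrbr]  L=[-2]  R=[-3/2; -1; 0]  => -7/4
v_5 [rrbrr]  L=[-2]  R=[-7/4; -3/2; -1; 0]  => -15/8
v_6 [rrbrrr]  L=[-2]  R=[-15/8; -7/4; -3/2; -1; 0]  => -31/16
v_7 [rrbrrrr]  L=[-2]  R=[-31/16; -15/8; -7/4; -3/2; -1; 0]  => -63/32
v_8 [rrbrrrrr]  L=[-2]  R=[-63/32; -31/16; -15/8; -7/4; -3/2; -1; 0]  => -127/64
v_9 [rrbrrrrrr]  L=[-2]  R=[-127/64; -63/32; -31/16; -15/8; -7/4; -3/2; -1; 0]  => -255/128
v_10 [rrbrrrrrrb]  L=[-2; -255/128]  R=[-127/64; -63/32; -31/16; -15/8; -7/4; -3/2; -1; 0]  => -509/256
v_11 [rrbrrrrrrbb]  L=[-2; -255/128; -509/256]  R=[-127/64; -63/32; -31/16; -15/8; -7/4; -3/2; -1; 0]  => -1017/512
v_12 [rrbrrrrrrbbr]  L=[-2; -255/128; -509/256]  R=[-1017/512; -127/64; -63/32; -31/16; -15/8; -7/4; -3/2; -1; 0]  => -2035/1024
v_13 [rrbrrrrrrbbrb]  L=[-2; -255/128; -509/256; -2035/1024]  R=[-1017/512; -127/64; -63/32; -31/16; -15/8; -7/4; -3/2; -1; 0]  => -4069/2048

-4069/2048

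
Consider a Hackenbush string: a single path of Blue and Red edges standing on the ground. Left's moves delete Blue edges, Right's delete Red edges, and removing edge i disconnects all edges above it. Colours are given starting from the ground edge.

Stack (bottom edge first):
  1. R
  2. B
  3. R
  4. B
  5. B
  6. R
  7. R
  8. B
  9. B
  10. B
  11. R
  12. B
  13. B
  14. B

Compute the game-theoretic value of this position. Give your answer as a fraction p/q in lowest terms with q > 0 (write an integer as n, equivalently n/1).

Recurse on prefixes of the 14-edge string R B R B B R R B B B R B B B:
R: Left { — }, Right { 0 } gives simplest -1
RB: Left { -1 }, Right { 0 } gives simplest -1/2
RBR: Left { -1 }, Right { -1/2; 0 } gives simplest -3/4
RBRB: Left { -1; -3/4 }, Right { -1/2; 0 } gives simplest -5/8
RBRBB: Left { -1; -3/4; -5/8 }, Right { -1/2; 0 } gives simplest -9/16
RBRBBR: Left { -1; -3/4; -5/8 }, Right { -9/16; -1/2; 0 } gives simplest -19/32
RBRBBRR: Left { -1; -3/4; -5/8 }, Right { -19/32; -9/16; -1/2; 0 } gives simplest -39/64
RBRBBRRB: Left { -1; -3/4; -5/8; -39/64 }, Right { -19/32; -9/16; -1/2; 0 } gives simplest -77/128
RBRBBRRBB: Left { -1; -3/4; -5/8; -39/64; -77/128 }, Right { -19/32; -9/16; -1/2; 0 } gives simplest -153/256
RBRBBRRBBB: Left { -1; -3/4; -5/8; -39/64; -77/128; -153/256 }, Right { -19/32; -9/16; -1/2; 0 } gives simplest -305/512
RBRBBRRBBBR: Left { -1; -3/4; -5/8; -39/64; -77/128; -153/256 }, Right { -305/512; -19/32; -9/16; -1/2; 0 } gives simplest -611/1024
RBRBBRRBBBRB: Left { -1; -3/4; -5/8; -39/64; -77/128; -153/256; -611/1024 }, Right { -305/512; -19/32; -9/16; -1/2; 0 } gives simplest -1221/2048
RBRBBRRBBBRBB: Left { -1; -3/4; -5/8; -39/64; -77/128; -153/256; -611/1024; -1221/2048 }, Right { -305/512; -19/32; -9/16; -1/2; 0 } gives simplest -2441/4096
RBRBBRRBBBRBBB: Left { -1; -3/4; -5/8; -39/64; -77/128; -153/256; -611/1024; -1221/2048; -2441/4096 }, Right { -305/512; -19/32; -9/16; -1/2; 0 } gives simplest -4881/8192

-4881/8192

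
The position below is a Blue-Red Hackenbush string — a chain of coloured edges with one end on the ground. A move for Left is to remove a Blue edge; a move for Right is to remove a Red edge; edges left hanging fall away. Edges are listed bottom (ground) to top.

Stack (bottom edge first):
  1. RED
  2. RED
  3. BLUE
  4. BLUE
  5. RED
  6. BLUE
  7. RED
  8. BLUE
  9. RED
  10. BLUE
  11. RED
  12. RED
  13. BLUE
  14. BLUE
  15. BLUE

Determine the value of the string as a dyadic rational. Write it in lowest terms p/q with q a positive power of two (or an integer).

Prefix values for RED RED BLUE BLUE RED BLUE RED BLUE RED BLUE RED RED BLUE BLUE BLUE via {L|R} + simplicity:
R: Left { · }, Right { 0 } -> simplest -1
RR: Left { · }, Right { -1,0 } -> simplest -2
RRB: Left { -2 }, Right { -1,0 } -> simplest -3/2
RRBB: Left { -2,-3/2 }, Right { -1,0 } -> simplest -5/4
RRBBR: Left { -2,-3/2 }, Right { -5/4,-1,0 } -> simplest -11/8
RRBBRB: Left { -2,-3/2,-11/8 }, Right { -5/4,-1,0 } -> simplest -21/16
RRBBRBR: Left { -2,-3/2,-11/8 }, Right { -21/16,-5/4,-1,0 } -> simplest -43/32
RRBBRBRB: Left { -2,-3/2,-11/8,-43/32 }, Right { -21/16,-5/4,-1,0 } -> simplest -85/64
RRBBRBRBR: Left { -2,-3/2,-11/8,-43/32 }, Right { -85/64,-21/16,-5/4,-1,0 } -> simplest -171/128
RRBBRBRBRB: Left { -2,-3/2,-11/8,-43/32,-171/128 }, Right { -85/64,-21/16,-5/4,-1,0 } -> simplest -341/256
RRBBRBRBRBR: Left { -2,-3/2,-11/8,-43/32,-171/128 }, Right { -341/256,-85/64,-21/16,-5/4,-1,0 } -> simplest -683/512
RRBBRBRBRBRR: Left { -2,-3/2,-11/8,-43/32,-171/128 }, Right { -683/512,-341/256,-85/64,-21/16,-5/4,-1,0 } -> simplest -1367/1024
RRBBRBRBRBRRB: Left { -2,-3/2,-11/8,-43/32,-171/128,-1367/1024 }, Right { -683/512,-341/256,-85/64,-21/16,-5/4,-1,0 } -> simplest -2733/2048
RRBBRBRBRBRRBB: Left { -2,-3/2,-11/8,-43/32,-171/128,-1367/1024,-2733/2048 }, Right { -683/512,-341/256,-85/64,-21/16,-5/4,-1,0 } -> simplest -5465/4096
RRBBRBRBRBRRBBB: Left { -2,-3/2,-11/8,-43/32,-171/128,-1367/1024,-2733/2048,-5465/4096 }, Right { -683/512,-341/256,-85/64,-21/16,-5/4,-1,0 } -> simplest -10929/8192

-10929/8192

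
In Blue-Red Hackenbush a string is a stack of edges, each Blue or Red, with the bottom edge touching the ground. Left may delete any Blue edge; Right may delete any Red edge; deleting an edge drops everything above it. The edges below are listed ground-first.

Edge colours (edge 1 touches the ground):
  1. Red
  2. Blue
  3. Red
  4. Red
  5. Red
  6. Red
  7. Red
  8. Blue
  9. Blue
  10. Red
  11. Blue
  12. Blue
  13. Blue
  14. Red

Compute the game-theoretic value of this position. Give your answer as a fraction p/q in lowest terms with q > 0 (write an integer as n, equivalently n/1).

Prefix values for Red Blue Red Red Red Red Red Blue Blue Red Blue Blue Blue Red via {L|R} + simplicity:
v_1 [R]  L=[none]  R=[0]  ⇒ -1
v_2 [RB]  L=[-1]  R=[0]  ⇒ -1/2
v_3 [RBR]  L=[-1]  R=[-1/2, 0]  ⇒ -3/4
v_4 [RBRR]  L=[-1]  R=[-3/4, -1/2, 0]  ⇒ -7/8
v_5 [RBRRR]  L=[-1]  R=[-7/8, -3/4, -1/2, 0]  ⇒ -15/16
v_6 [RBRRRR]  L=[-1]  R=[-15/16, -7/8, -3/4, -1/2, 0]  ⇒ -31/32
v_7 [RBRRRRR]  L=[-1]  R=[-31/32, -15/16, -7/8, -3/4, -1/2, 0]  ⇒ -63/64
v_8 [RBRRRRRB]  L=[-1, -63/64]  R=[-31/32, -15/16, -7/8, -3/4, -1/2, 0]  ⇒ -125/128
v_9 [RBRRRRRBB]  L=[-1, -63/64, -125/128]  R=[-31/32, -15/16, -7/8, -3/4, -1/2, 0]  ⇒ -249/256
v_10 [RBRRRRRBBR]  L=[-1, -63/64, -125/128]  R=[-249/256, -31/32, -15/16, -7/8, -3/4, -1/2, 0]  ⇒ -499/512
v_11 [RBRRRRRBBRB]  L=[-1, -63/64, -125/128, -499/512]  R=[-249/256, -31/32, -15/16, -7/8, -3/4, -1/2, 0]  ⇒ -997/1024
v_12 [RBRRRRRBBRBB]  L=[-1, -63/64, -125/128, -499/512, -997/1024]  R=[-249/256, -31/32, -15/16, -7/8, -3/4, -1/2, 0]  ⇒ -1993/2048
v_13 [RBRRRRRBBRBBB]  L=[-1, -63/64, -125/128, -499/512, -997/1024, -1993/2048]  R=[-249/256, -31/32, -15/16, -7/8, -3/4, -1/2, 0]  ⇒ -3985/4096
v_14 [RBRRRRRBBRBBBR]  L=[-1, -63/64, -125/128, -499/512, -997/1024, -1993/2048]  R=[-3985/4096, -249/256, -31/32, -15/16, -7/8, -3/4, -1/2, 0]  ⇒ -7971/8192

-7971/8192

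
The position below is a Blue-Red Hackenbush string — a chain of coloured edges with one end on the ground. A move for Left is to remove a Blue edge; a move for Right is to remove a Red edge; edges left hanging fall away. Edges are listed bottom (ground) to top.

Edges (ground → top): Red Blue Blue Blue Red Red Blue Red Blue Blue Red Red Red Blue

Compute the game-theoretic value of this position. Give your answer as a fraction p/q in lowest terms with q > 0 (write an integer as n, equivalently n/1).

-1693/8192

Build value(s[:k]) for k = 1..14, string s = Red Blue Blue Blue Red Red Blue Red Blue Blue Red Red Red Blue.
value(R) = { none | 0 } → -1
value(RB) = { -1 | 0 } → -1/2
value(RBB) = { -1, -1/2 | 0 } → -1/4
value(RBBB) = { -1, -1/2, -1/4 | 0 } → -1/8
value(RBBBR) = { -1, -1/2, -1/4 | -1/8, 0 } → -3/16
value(RBBBRR) = { -1, -1/2, -1/4 | -3/16, -1/8, 0 } → -7/32
value(RBBBRRB) = { -1, -1/2, -1/4, -7/32 | -3/16, -1/8, 0 } → -13/64
value(RBBBRRBR) = { -1, -1/2, -1/4, -7/32 | -13/64, -3/16, -1/8, 0 } → -27/128
value(RBBBRRBRB) = { -1, -1/2, -1/4, -7/32, -27/128 | -13/64, -3/16, -1/8, 0 } → -53/256
value(RBBBRRBRBB) = { -1, -1/2, -1/4, -7/32, -27/128, -53/256 | -13/64, -3/16, -1/8, 0 } → -105/512
value(RBBBRRBRBBR) = { -1, -1/2, -1/4, -7/32, -27/128, -53/256 | -105/512, -13/64, -3/16, -1/8, 0 } → -211/1024
value(RBBBRRBRBBRR) = { -1, -1/2, -1/4, -7/32, -27/128, -53/256 | -211/1024, -105/512, -13/64, -3/16, -1/8, 0 } → -423/2048
value(RBBBRRBRBBRRR) = { -1, -1/2, -1/4, -7/32, -27/128, -53/256 | -423/2048, -211/1024, -105/512, -13/64, -3/16, -1/8, 0 } → -847/4096
value(RBBBRRBRBBRRRB) = { -1, -1/2, -1/4, -7/32, -27/128, -53/256, -847/4096 | -423/2048, -211/1024, -105/512, -13/64, -3/16, -1/8, 0 } → -1693/8192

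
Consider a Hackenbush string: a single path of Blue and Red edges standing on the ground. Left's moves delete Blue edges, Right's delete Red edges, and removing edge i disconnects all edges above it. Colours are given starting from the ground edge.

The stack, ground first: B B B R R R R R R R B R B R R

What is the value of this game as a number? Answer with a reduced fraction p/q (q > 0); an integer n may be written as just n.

Prefix values for B B B R R R R R R R B R B R R via {L|R} + simplicity:
1 of 15 · B · max L 0 · min R +∞ → 1
2 of 15 · BB · max L 1 · min R +∞ → 2
3 of 15 · BBB · max L 2 · min R +∞ → 3
4 of 15 · BBBR · max L 2 · min R 3 → 5/2
5 of 15 · BBBRR · max L 2 · min R 5/2 → 9/4
6 of 15 · BBBRRR · max L 2 · min R 9/4 → 17/8
7 of 15 · BBBRRRR · max L 2 · min R 17/8 → 33/16
8 of 15 · BBBRRRRR · max L 2 · min R 33/16 → 65/32
9 of 15 · BBBRRRRRR · max L 2 · min R 65/32 → 129/64
10 of 15 · BBBRRRRRRR · max L 2 · min R 129/64 → 257/128
11 of 15 · BBBRRRRRRRB · max L 257/128 · min R 129/64 → 515/256
12 of 15 · BBBRRRRRRRBR · max L 257/128 · min R 515/256 → 1029/512
13 of 15 · BBBRRRRRRRBRB · max L 1029/512 · min R 515/256 → 2059/1024
14 of 15 · BBBRRRRRRRBRBR · max L 1029/512 · min R 2059/1024 → 4117/2048
15 of 15 · BBBRRRRRRRBRBRR · max L 1029/512 · min R 4117/2048 → 8233/4096

8233/4096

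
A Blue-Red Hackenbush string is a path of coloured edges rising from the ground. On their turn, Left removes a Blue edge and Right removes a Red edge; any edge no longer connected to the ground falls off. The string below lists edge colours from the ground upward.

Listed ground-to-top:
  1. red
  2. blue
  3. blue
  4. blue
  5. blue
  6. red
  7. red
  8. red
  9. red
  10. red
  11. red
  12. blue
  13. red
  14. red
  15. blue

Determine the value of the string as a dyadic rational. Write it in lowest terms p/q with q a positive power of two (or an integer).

G_1 [r]  L=[·]  R=[0]  -> -1
G_2 [rb]  L=[-1]  R=[0]  -> -1/2
G_3 [rbb]  L=[-1, -1/2]  R=[0]  -> -1/4
G_4 [rbbb]  L=[-1, -1/2, -1/4]  R=[0]  -> -1/8
G_5 [rbbbb]  L=[-1, -1/2, -1/4, -1/8]  R=[0]  -> -1/16
G_6 [rbbbbr]  L=[-1, -1/2, -1/4, -1/8]  R=[-1/16, 0]  -> -3/32
G_7 [rbbbbrr]  L=[-1, -1/2, -1/4, -1/8]  R=[-3/32, -1/16, 0]  -> -7/64
G_8 [rbbbbrrr]  L=[-1, -1/2, -1/4, -1/8]  R=[-7/64, -3/32, -1/16, 0]  -> -15/128
G_9 [rbbbbrrrr]  L=[-1, -1/2, -1/4, -1/8]  R=[-15/128, -7/64, -3/32, -1/16, 0]  -> -31/256
G_10 [rbbbbrrrrr]  L=[-1, -1/2, -1/4, -1/8]  R=[-31/256, -15/128, -7/64, -3/32, -1/16, 0]  -> -63/512
G_11 [rbbbbrrrrrr]  L=[-1, -1/2, -1/4, -1/8]  R=[-63/512, -31/256, -15/128, -7/64, -3/32, -1/16, 0]  -> -127/1024
G_12 [rbbbbrrrrrrb]  L=[-1, -1/2, -1/4, -1/8, -127/1024]  R=[-63/512, -31/256, -15/128, -7/64, -3/32, -1/16, 0]  -> -253/2048
G_13 [rbbbbrrrrrrbr]  L=[-1, -1/2, -1/4, -1/8, -127/1024]  R=[-253/2048, -63/512, -31/256, -15/128, -7/64, -3/32, -1/16, 0]  -> -507/4096
G_14 [rbbbbrrrrrrbrr]  L=[-1, -1/2, -1/4, -1/8, -127/1024]  R=[-507/4096, -253/2048, -63/512, -31/256, -15/128, -7/64, -3/32, -1/16, 0]  -> -1015/8192
G_15 [rbbbbrrrrrrbrrb]  L=[-1, -1/2, -1/4, -1/8, -127/1024, -1015/8192]  R=[-507/4096, -253/2048, -63/512, -31/256, -15/128, -7/64, -3/32, -1/16, 0]  -> -2029/16384

-2029/16384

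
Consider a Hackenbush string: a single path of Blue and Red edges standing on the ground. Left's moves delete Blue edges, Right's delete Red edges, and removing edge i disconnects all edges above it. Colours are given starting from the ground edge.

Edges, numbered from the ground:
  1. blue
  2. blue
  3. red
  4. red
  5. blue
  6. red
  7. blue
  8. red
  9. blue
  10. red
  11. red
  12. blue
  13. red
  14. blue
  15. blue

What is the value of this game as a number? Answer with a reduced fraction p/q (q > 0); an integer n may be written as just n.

10903/8192

Build G(s[:k]) for k = 1..15, string s = blue blue red red blue red blue red blue red red blue red blue blue.
1 of 15 · b · max L 0 · min R +∞ -> 1
2 of 15 · bb · max L 1 · min R +∞ -> 2
3 of 15 · bbr · max L 1 · min R 2 -> 3/2
4 of 15 · bbrr · max L 1 · min R 3/2 -> 5/4
5 of 15 · bbrrb · max L 5/4 · min R 3/2 -> 11/8
6 of 15 · bbrrbr · max L 5/4 · min R 11/8 -> 21/16
7 of 15 · bbrrbrb · max L 21/16 · min R 11/8 -> 43/32
8 of 15 · bbrrbrbr · max L 21/16 · min R 43/32 -> 85/64
9 of 15 · bbrrbrbrb · max L 85/64 · min R 43/32 -> 171/128
10 of 15 · bbrrbrbrbr · max L 85/64 · min R 171/128 -> 341/256
11 of 15 · bbrrbrbrbrr · max L 85/64 · min R 341/256 -> 681/512
12 of 15 · bbrrbrbrbrrb · max L 681/512 · min R 341/256 -> 1363/1024
13 of 15 · bbrrbrbrbrrbr · max L 681/512 · min R 1363/1024 -> 2725/2048
14 of 15 · bbrrbrbrbrrbrb · max L 2725/2048 · min R 1363/1024 -> 5451/4096
15 of 15 · bbrrbrbrbrrbrbb · max L 5451/4096 · min R 1363/1024 -> 10903/8192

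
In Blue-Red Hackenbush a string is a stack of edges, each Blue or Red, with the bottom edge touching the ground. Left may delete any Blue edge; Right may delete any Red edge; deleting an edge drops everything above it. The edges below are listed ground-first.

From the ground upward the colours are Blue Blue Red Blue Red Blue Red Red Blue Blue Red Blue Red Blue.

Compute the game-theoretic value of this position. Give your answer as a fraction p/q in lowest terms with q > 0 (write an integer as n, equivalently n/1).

Build G(s[:k]) for k = 1..14, string s = Blue Blue Red Blue Red Blue Red Red Blue Blue Red Blue Red Blue.
step 1: add Blue to get B; options L={ 0 } R={ (no moves) } — 1
step 2: add Blue to get BB; options L={ 0; 1 } R={ (no moves) } — 2
step 3: add Red to get BBR; options L={ 0; 1 } R={ 2 } — 3/2
step 4: add Blue to get BBRB; options L={ 0; 1; 3/2 } R={ 2 } — 7/4
step 5: add Red to get BBRBR; options L={ 0; 1; 3/2 } R={ 7/4; 2 } — 13/8
step 6: add Blue to get BBRBRB; options L={ 0; 1; 3/2; 13/8 } R={ 7/4; 2 } — 27/16
step 7: add Red to get BBRBRBR; options L={ 0; 1; 3/2; 13/8 } R={ 27/16; 7/4; 2 } — 53/32
step 8: add Red to get BBRBRBRR; options L={ 0; 1; 3/2; 13/8 } R={ 53/32; 27/16; 7/4; 2 } — 105/64
step 9: add Blue to get BBRBRBRRB; options L={ 0; 1; 3/2; 13/8; 105/64 } R={ 53/32; 27/16; 7/4; 2 } — 211/128
step 10: add Blue to get BBRBRBRRBB; options L={ 0; 1; 3/2; 13/8; 105/64; 211/128 } R={ 53/32; 27/16; 7/4; 2 } — 423/256
step 11: add Red to get BBRBRBRRBBR; options L={ 0; 1; 3/2; 13/8; 105/64; 211/128 } R={ 423/256; 53/32; 27/16; 7/4; 2 } — 845/512
step 12: add Blue to get BBRBRBRRBBRB; options L={ 0; 1; 3/2; 13/8; 105/64; 211/128; 845/512 } R={ 423/256; 53/32; 27/16; 7/4; 2 } — 1691/1024
step 13: add Red to get BBRBRBRRBBRBR; options L={ 0; 1; 3/2; 13/8; 105/64; 211/128; 845/512 } R={ 1691/1024; 423/256; 53/32; 27/16; 7/4; 2 } — 3381/2048
step 14: add Blue to get BBRBRBRRBBRBRB; options L={ 0; 1; 3/2; 13/8; 105/64; 211/128; 845/512; 3381/2048 } R={ 1691/1024; 423/256; 53/32; 27/16; 7/4; 2 } — 6763/4096

6763/4096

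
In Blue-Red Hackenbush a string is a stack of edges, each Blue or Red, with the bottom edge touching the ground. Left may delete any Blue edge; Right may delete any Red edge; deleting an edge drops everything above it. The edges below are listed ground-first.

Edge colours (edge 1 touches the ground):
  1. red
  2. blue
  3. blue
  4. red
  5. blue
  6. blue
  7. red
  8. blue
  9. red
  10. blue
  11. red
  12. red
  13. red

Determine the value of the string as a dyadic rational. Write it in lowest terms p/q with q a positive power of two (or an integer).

-1199/4096

step 1: add red to get r; options L={ (no moves) } R={ 0 } — -1
step 2: add blue to get rb; options L={ -1 } R={ 0 } — -1/2
step 3: add blue to get rbb; options L={ -1; -1/2 } R={ 0 } — -1/4
step 4: add red to get rbbr; options L={ -1; -1/2 } R={ -1/4; 0 } — -3/8
step 5: add blue to get rbbrb; options L={ -1; -1/2; -3/8 } R={ -1/4; 0 } — -5/16
step 6: add blue to get rbbrbb; options L={ -1; -1/2; -3/8; -5/16 } R={ -1/4; 0 } — -9/32
step 7: add red to get rbbrbbr; options L={ -1; -1/2; -3/8; -5/16 } R={ -9/32; -1/4; 0 } — -19/64
step 8: add blue to get rbbrbbrb; options L={ -1; -1/2; -3/8; -5/16; -19/64 } R={ -9/32; -1/4; 0 } — -37/128
step 9: add red to get rbbrbbrbr; options L={ -1; -1/2; -3/8; -5/16; -19/64 } R={ -37/128; -9/32; -1/4; 0 } — -75/256
step 10: add blue to get rbbrbbrbrb; options L={ -1; -1/2; -3/8; -5/16; -19/64; -75/256 } R={ -37/128; -9/32; -1/4; 0 } — -149/512
step 11: add red to get rbbrbbrbrbr; options L={ -1; -1/2; -3/8; -5/16; -19/64; -75/256 } R={ -149/512; -37/128; -9/32; -1/4; 0 } — -299/1024
step 12: add red to get rbbrbbrbrbrr; options L={ -1; -1/2; -3/8; -5/16; -19/64; -75/256 } R={ -299/1024; -149/512; -37/128; -9/32; -1/4; 0 } — -599/2048
step 13: add red to get rbbrbbrbrbrrr; options L={ -1; -1/2; -3/8; -5/16; -19/64; -75/256 } R={ -599/2048; -299/1024; -149/512; -37/128; -9/32; -1/4; 0 } — -1199/4096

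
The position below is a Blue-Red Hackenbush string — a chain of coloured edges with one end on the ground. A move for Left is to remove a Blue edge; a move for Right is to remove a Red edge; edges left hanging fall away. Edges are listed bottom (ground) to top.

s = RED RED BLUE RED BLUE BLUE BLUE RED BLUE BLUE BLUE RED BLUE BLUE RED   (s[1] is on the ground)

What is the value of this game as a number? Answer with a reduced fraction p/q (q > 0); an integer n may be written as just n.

-12563/8192

1 of 15 · R · max L −∞ · min R 0 ⇒ -1
2 of 15 · RR · max L −∞ · min R -1 ⇒ -2
3 of 15 · RRB · max L -2 · min R -1 ⇒ -3/2
4 of 15 · RRBR · max L -2 · min R -3/2 ⇒ -7/4
5 of 15 · RRBRB · max L -7/4 · min R -3/2 ⇒ -13/8
6 of 15 · RRBRBB · max L -13/8 · min R -3/2 ⇒ -25/16
7 of 15 · RRBRBBB · max L -25/16 · min R -3/2 ⇒ -49/32
8 of 15 · RRBRBBBR · max L -25/16 · min R -49/32 ⇒ -99/64
9 of 15 · RRBRBBBRB · max L -99/64 · min R -49/32 ⇒ -197/128
10 of 15 · RRBRBBBRBB · max L -197/128 · min R -49/32 ⇒ -393/256
11 of 15 · RRBRBBBRBBB · max L -393/256 · min R -49/32 ⇒ -785/512
12 of 15 · RRBRBBBRBBBR · max L -393/256 · min R -785/512 ⇒ -1571/1024
13 of 15 · RRBRBBBRBBBRB · max L -1571/1024 · min R -785/512 ⇒ -3141/2048
14 of 15 · RRBRBBBRBBBRBB · max L -3141/2048 · min R -785/512 ⇒ -6281/4096
15 of 15 · RRBRBBBRBBBRBBR · max L -3141/2048 · min R -6281/4096 ⇒ -12563/8192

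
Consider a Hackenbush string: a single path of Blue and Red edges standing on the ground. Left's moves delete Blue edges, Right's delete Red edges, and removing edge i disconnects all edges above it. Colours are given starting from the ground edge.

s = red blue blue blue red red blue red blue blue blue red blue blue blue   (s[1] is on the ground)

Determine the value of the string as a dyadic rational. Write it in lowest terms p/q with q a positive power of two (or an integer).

-3345/16384

g_1 [r]  L=[]  R=[0]  ⇒ -1
g_2 [rb]  L=[-1]  R=[0]  ⇒ -1/2
g_3 [rbb]  L=[-1, -1/2]  R=[0]  ⇒ -1/4
g_4 [rbbb]  L=[-1, -1/2, -1/4]  R=[0]  ⇒ -1/8
g_5 [rbbbr]  L=[-1, -1/2, -1/4]  R=[-1/8, 0]  ⇒ -3/16
g_6 [rbbbrr]  L=[-1, -1/2, -1/4]  R=[-3/16, -1/8, 0]  ⇒ -7/32
g_7 [rbbbrrb]  L=[-1, -1/2, -1/4, -7/32]  R=[-3/16, -1/8, 0]  ⇒ -13/64
g_8 [rbbbrrbr]  L=[-1, -1/2, -1/4, -7/32]  R=[-13/64, -3/16, -1/8, 0]  ⇒ -27/128
g_9 [rbbbrrbrb]  L=[-1, -1/2, -1/4, -7/32, -27/128]  R=[-13/64, -3/16, -1/8, 0]  ⇒ -53/256
g_10 [rbbbrrbrbb]  L=[-1, -1/2, -1/4, -7/32, -27/128, -53/256]  R=[-13/64, -3/16, -1/8, 0]  ⇒ -105/512
g_11 [rbbbrrbrbbb]  L=[-1, -1/2, -1/4, -7/32, -27/128, -53/256, -105/512]  R=[-13/64, -3/16, -1/8, 0]  ⇒ -209/1024
g_12 [rbbbrrbrbbbr]  L=[-1, -1/2, -1/4, -7/32, -27/128, -53/256, -105/512]  R=[-209/1024, -13/64, -3/16, -1/8, 0]  ⇒ -419/2048
g_13 [rbbbrrbrbbbrb]  L=[-1, -1/2, -1/4, -7/32, -27/128, -53/256, -105/512, -419/2048]  R=[-209/1024, -13/64, -3/16, -1/8, 0]  ⇒ -837/4096
g_14 [rbbbrrbrbbbrbb]  L=[-1, -1/2, -1/4, -7/32, -27/128, -53/256, -105/512, -419/2048, -837/4096]  R=[-209/1024, -13/64, -3/16, -1/8, 0]  ⇒ -1673/8192
g_15 [rbbbrrbrbbbrbbb]  L=[-1, -1/2, -1/4, -7/32, -27/128, -53/256, -105/512, -419/2048, -837/4096, -1673/8192]  R=[-209/1024, -13/64, -3/16, -1/8, 0]  ⇒ -3345/16384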